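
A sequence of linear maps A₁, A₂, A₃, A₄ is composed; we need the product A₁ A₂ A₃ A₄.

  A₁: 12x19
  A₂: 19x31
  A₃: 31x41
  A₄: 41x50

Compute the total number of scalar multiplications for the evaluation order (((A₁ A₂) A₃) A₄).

(A₁ A₂): 12×19 by 19×31 → 12×31, cost 12·19·31 = 7068
((A₁ A₂) A₃): 12×31 by 31×41 → 12×41, cost 12·31·41 = 15252; cumulative 22320
(((A₁ A₂) A₃) A₄): 12×41 by 41×50 → 12×50, cost 12·41·50 = 24600; cumulative 46920
Total: 46920 scalar multiplications.

46920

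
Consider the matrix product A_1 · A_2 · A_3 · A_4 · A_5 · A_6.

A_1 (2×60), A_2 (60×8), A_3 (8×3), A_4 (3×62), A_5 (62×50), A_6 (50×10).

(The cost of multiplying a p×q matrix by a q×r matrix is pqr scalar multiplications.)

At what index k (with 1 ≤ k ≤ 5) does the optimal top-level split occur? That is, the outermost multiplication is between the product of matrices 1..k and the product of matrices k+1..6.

5

Adjacent pairs: A_1A_2 = 2·60·8 = 960; A_2A_3 = 60·8·3 = 1440; A_3A_4 = 8·3·62 = 1488; A_4A_5 = 3·62·50 = 9300; A_5A_6 = 62·50·10 = 31000.
Length 3: A_1..A_3: k=1: 0+1440+2·60·3=1800; k=2: 960+0+2·8·3=1008 → min 1008 | A_2..A_4: k=2: 0+1488+60·8·62=31248; k=3: 1440+0+60·3·62=12600 → min 12600 | A_3..A_5: k=3: 0+9300+8·3·50=10500; k=4: 1488+0+8·62·50=26288 → min 10500 | A_4..A_6: k=4: 0+31000+3·62·10=32860; k=5: 9300+0+3·50·10=10800 → min 10800.
Length 4: A_1..A_4: k=1: 0+12600+2·60·62=20040; k=2: 960+1488+2·8·62=3440; k=3: 1008+0+2·3·62=1380 → min 1380 | A_2..A_5: k=2: 0+10500+60·8·50=34500; k=3: 1440+9300+60·3·50=19740; k=4: 12600+0+60·62·50=198600 → min 19740 | A_3..A_6: k=3: 0+10800+8·3·10=11040; k=4: 1488+31000+8·62·10=37448; k=5: 10500+0+8·50·10=14500 → min 11040.
Length 5: A_1..A_5: k=1: 0+19740+2·60·50=25740; k=2: 960+10500+2·8·50=12260; k=3: 1008+9300+2·3·50=10608; k=4: 1380+0+2·62·50=7580 → min 7580 | A_2..A_6: k=2: 0+11040+60·8·10=15840; k=3: 1440+10800+60·3·10=14040; k=4: 12600+31000+60·62·10=80800; k=5: 19740+0+60·50·10=49740 → min 14040.
Top-level splits: k=1: (A_1..A_1)·(A_2..A_6) → 0+14040+2·60·10 = 15240; k=2: (A_1..A_2)·(A_3..A_6) → 960+11040+2·8·10 = 12160; k=3: (A_1..A_3)·(A_4..A_6) → 1008+10800+2·3·10 = 11868; k=4: (A_1..A_4)·(A_5..A_6) → 1380+31000+2·62·10 = 33620; k=5: (A_1..A_5)·(A_6..A_6) → 7580+0+2·50·10 = 8580.
Best split is after A_5, i.e. k = 5.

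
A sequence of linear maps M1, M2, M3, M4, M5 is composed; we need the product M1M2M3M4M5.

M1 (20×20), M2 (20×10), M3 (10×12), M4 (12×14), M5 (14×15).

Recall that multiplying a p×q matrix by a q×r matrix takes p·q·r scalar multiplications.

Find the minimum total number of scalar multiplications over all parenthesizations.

Adjacent pairs: M1M2 = 20·20·10 = 4000; M2M3 = 20·10·12 = 2400; M3M4 = 10·12·14 = 1680; M4M5 = 12·14·15 = 2520.
Length 3: M1..M3: k=1: 0+2400+20·20·12=7200; k=2: 4000+0+20·10·12=6400 → min 6400 | M2..M4: k=2: 0+1680+20·10·14=4480; k=3: 2400+0+20·12·14=5760 → min 4480 | M3..M5: k=3: 0+2520+10·12·15=4320; k=4: 1680+0+10·14·15=3780 → min 3780.
Length 4: M1..M4: k=1: 0+4480+20·20·14=10080; k=2: 4000+1680+20·10·14=8480; k=3: 6400+0+20·12·14=9760 → min 8480 | M2..M5: k=2: 0+3780+20·10·15=6780; k=3: 2400+2520+20·12·15=8520; k=4: 4480+0+20·14·15=8680 → min 6780.
Length 5: M1..M5: k=1: 0+6780+20·20·15=12780; k=2: 4000+3780+20·10·15=10780; k=3: 6400+2520+20·12·15=12520; k=4: 8480+0+20·14·15=12680 → min 10780.
Optimal order: ((M1M2)((M3M4)M5)) with cost 10780.

10780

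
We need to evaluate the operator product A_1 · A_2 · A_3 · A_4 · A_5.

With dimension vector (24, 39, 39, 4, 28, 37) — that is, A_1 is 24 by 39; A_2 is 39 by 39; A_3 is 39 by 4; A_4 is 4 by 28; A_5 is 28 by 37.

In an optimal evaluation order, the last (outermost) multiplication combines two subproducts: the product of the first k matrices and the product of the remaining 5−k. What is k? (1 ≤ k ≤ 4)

Adjacent pairs: A_1A_2 = 24·39·39 = 36504; A_2A_3 = 39·39·4 = 6084; A_3A_4 = 39·4·28 = 4368; A_4A_5 = 4·28·37 = 4144.
Length 3: A_1..A_3: k=1: 0+6084+24·39·4=9828; k=2: 36504+0+24·39·4=40248 → min 9828 | A_2..A_4: k=2: 0+4368+39·39·28=46956; k=3: 6084+0+39·4·28=10452 → min 10452 | A_3..A_5: k=3: 0+4144+39·4·37=9916; k=4: 4368+0+39·28·37=44772 → min 9916.
Length 4: A_1..A_4: k=1: 0+10452+24·39·28=36660; k=2: 36504+4368+24·39·28=67080; k=3: 9828+0+24·4·28=12516 → min 12516 | A_2..A_5: k=2: 0+9916+39·39·37=66193; k=3: 6084+4144+39·4·37=16000; k=4: 10452+0+39·28·37=50856 → min 16000.
Top-level splits: k=1: (A_1..A_1)·(A_2..A_5) → 0+16000+24·39·37 = 50632; k=2: (A_1..A_2)·(A_3..A_5) → 36504+9916+24·39·37 = 81052; k=3: (A_1..A_3)·(A_4..A_5) → 9828+4144+24·4·37 = 17524; k=4: (A_1..A_4)·(A_5..A_5) → 12516+0+24·28·37 = 37380.
Best split is after A_3, i.e. k = 3.

3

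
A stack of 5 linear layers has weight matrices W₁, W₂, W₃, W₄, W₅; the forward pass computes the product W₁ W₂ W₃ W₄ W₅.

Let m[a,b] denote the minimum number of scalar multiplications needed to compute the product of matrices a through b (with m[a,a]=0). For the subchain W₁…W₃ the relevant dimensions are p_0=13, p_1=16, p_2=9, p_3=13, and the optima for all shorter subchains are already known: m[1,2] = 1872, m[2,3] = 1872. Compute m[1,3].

3393

m[1,3] = min over k∈[1,2] of m[1,k]+m[k+1,3]+p_{0}·p_k·p_{3}.
k=1: 0 + 1872 + 13·16·13 = 4576; k=2: 1872 + 0 + 13·9·13 = 3393.
Minimum: 3393 at k=2.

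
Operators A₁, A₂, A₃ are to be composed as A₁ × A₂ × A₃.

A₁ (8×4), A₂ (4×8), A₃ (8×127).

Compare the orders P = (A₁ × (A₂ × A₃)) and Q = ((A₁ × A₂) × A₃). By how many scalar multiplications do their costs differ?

256

Order P = (A₁ × (A₂ × A₃)): (A₂ × A₃): 4×8 by 8×127 → 4×127, cost 4·8·127 = 4064; (A₁ × (A₂ × A₃)): 8×4 by 4×127 → 8×127, cost 8·4·127 = 4064; cumulative 8128. Total 8128.
Order Q = ((A₁ × A₂) × A₃): (A₁ × A₂): 8×4 by 4×8 → 8×8, cost 8·4·8 = 256; ((A₁ × A₂) × A₃): 8×8 by 8×127 → 8×127, cost 8·8·127 = 8128; cumulative 8384. Total 8384.
Difference: |8128 − 8384| = 256.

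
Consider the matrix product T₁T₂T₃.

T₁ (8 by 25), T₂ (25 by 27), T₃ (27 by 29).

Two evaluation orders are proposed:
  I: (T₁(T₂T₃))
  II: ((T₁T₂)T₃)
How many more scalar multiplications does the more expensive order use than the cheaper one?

Order I = (T₁(T₂T₃)): (T₂T₃): 25×27 by 27×29 → 25×29, cost 25·27·29 = 19575; (T₁(T₂T₃)): 8×25 by 25×29 → 8×29, cost 8·25·29 = 5800; cumulative 25375. Total 25375.
Order II = ((T₁T₂)T₃): (T₁T₂): 8×25 by 25×27 → 8×27, cost 8·25·27 = 5400; ((T₁T₂)T₃): 8×27 by 27×29 → 8×29, cost 8·27·29 = 6264; cumulative 11664. Total 11664.
Difference: |25375 − 11664| = 13711.

13711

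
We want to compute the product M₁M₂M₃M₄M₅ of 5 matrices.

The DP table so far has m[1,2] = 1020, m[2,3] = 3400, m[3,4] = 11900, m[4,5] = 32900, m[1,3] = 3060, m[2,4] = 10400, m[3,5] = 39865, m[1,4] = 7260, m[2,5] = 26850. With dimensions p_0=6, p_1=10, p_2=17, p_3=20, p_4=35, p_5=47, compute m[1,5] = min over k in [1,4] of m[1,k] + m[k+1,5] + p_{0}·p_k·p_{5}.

m[1,5] = min over k∈[1,4] of m[1,k]+m[k+1,5]+p_{0}·p_k·p_{5}.
k=1: 0 + 26850 + 6·10·47 = 29670; k=2: 1020 + 39865 + 6·17·47 = 45679; k=3: 3060 + 32900 + 6·20·47 = 41600; k=4: 7260 + 0 + 6·35·47 = 17130.
Minimum: 17130 at k=4.

17130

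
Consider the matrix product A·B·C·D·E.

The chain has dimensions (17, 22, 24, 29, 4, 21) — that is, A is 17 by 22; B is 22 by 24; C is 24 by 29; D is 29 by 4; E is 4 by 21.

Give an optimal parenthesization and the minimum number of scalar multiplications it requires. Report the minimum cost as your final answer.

Adjacent pairs: AB = 17·22·24 = 8976; BC = 22·24·29 = 15312; CD = 24·29·4 = 2784; DE = 29·4·21 = 2436.
Length 3: A..C: k=1: 0+15312+17·22·29=26158; k=2: 8976+0+17·24·29=20808 → min 20808 | B..D: k=2: 0+2784+22·24·4=4896; k=3: 15312+0+22·29·4=17864 → min 4896 | C..E: k=3: 0+2436+24·29·21=17052; k=4: 2784+0+24·4·21=4800 → min 4800.
Length 4: A..D: k=1: 0+4896+17·22·4=6392; k=2: 8976+2784+17·24·4=13392; k=3: 20808+0+17·29·4=22780 → min 6392 | B..E: k=2: 0+4800+22·24·21=15888; k=3: 15312+2436+22·29·21=31146; k=4: 4896+0+22·4·21=6744 → min 6744.
Length 5: A..E: k=1: 0+6744+17·22·21=14598; k=2: 8976+4800+17·24·21=22344; k=3: 20808+2436+17·29·21=33597; k=4: 6392+0+17·4·21=7820 → min 7820.
Optimal parenthesization: ((A·(B·(C·D)))·E) with cost 7820.

7820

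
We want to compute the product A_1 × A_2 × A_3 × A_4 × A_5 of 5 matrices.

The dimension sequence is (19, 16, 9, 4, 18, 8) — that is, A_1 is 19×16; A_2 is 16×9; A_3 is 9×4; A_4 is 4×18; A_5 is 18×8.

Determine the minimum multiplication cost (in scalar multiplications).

Adjacent pairs: A_1A_2 = 19·16·9 = 2736; A_2A_3 = 16·9·4 = 576; A_3A_4 = 9·4·18 = 648; A_4A_5 = 4·18·8 = 576.
Length 3: A_1..A_3: k=1: 0+576+19·16·4=1792; k=2: 2736+0+19·9·4=3420 → min 1792 | A_2..A_4: k=2: 0+648+16·9·18=3240; k=3: 576+0+16·4·18=1728 → min 1728 | A_3..A_5: k=3: 0+576+9·4·8=864; k=4: 648+0+9·18·8=1944 → min 864.
Length 4: A_1..A_4: k=1: 0+1728+19·16·18=7200; k=2: 2736+648+19·9·18=6462; k=3: 1792+0+19·4·18=3160 → min 3160 | A_2..A_5: k=2: 0+864+16·9·8=2016; k=3: 576+576+16·4·8=1664; k=4: 1728+0+16·18·8=4032 → min 1664.
Length 5: A_1..A_5: k=1: 0+1664+19·16·8=4096; k=2: 2736+864+19·9·8=4968; k=3: 1792+576+19·4·8=2976; k=4: 3160+0+19·18·8=5896 → min 2976.
Optimal order: ((A_1 × (A_2 × A_3)) × (A_4 × A_5)) with cost 2976.

2976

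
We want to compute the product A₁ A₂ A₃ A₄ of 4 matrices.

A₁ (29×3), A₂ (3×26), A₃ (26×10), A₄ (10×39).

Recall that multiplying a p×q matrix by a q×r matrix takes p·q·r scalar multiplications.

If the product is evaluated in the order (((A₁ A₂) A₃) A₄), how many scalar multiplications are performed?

(A₁ A₂): 29×3 by 3×26 → 29×26, cost 29·3·26 = 2262
((A₁ A₂) A₃): 29×26 by 26×10 → 29×10, cost 29·26·10 = 7540; cumulative 9802
(((A₁ A₂) A₃) A₄): 29×10 by 10×39 → 29×39, cost 29·10·39 = 11310; cumulative 21112
Total: 21112 scalar multiplications.

21112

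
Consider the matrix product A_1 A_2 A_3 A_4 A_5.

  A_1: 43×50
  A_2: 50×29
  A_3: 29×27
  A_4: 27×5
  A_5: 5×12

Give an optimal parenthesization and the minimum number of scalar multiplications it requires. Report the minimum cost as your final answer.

Adjacent pairs: A_1A_2 = 43·50·29 = 62350; A_2A_3 = 50·29·27 = 39150; A_3A_4 = 29·27·5 = 3915; A_4A_5 = 27·5·12 = 1620.
Length 3: A_1..A_3: k=1: 0+39150+43·50·27=97200; k=2: 62350+0+43·29·27=96019 → min 96019 | A_2..A_4: k=2: 0+3915+50·29·5=11165; k=3: 39150+0+50·27·5=45900 → min 11165 | A_3..A_5: k=3: 0+1620+29·27·12=11016; k=4: 3915+0+29·5·12=5655 → min 5655.
Length 4: A_1..A_4: k=1: 0+11165+43·50·5=21915; k=2: 62350+3915+43·29·5=72500; k=3: 96019+0+43·27·5=101824 → min 21915 | A_2..A_5: k=2: 0+5655+50·29·12=23055; k=3: 39150+1620+50·27·12=56970; k=4: 11165+0+50·5·12=14165 → min 14165.
Length 5: A_1..A_5: k=1: 0+14165+43·50·12=39965; k=2: 62350+5655+43·29·12=82969; k=3: 96019+1620+43·27·12=111571; k=4: 21915+0+43·5·12=24495 → min 24495.
Optimal parenthesization: ((A_1 (A_2 (A_3 A_4))) A_5) with cost 24495.

24495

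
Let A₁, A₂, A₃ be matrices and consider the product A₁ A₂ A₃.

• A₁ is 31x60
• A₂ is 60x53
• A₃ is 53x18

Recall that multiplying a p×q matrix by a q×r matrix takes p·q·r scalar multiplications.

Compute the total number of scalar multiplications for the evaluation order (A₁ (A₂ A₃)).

(A₂ A₃): 60×53 by 53×18 → 60×18, cost 60·53·18 = 57240
(A₁ (A₂ A₃)): 31×60 by 60×18 → 31×18, cost 31·60·18 = 33480; cumulative 90720
Total: 90720 scalar multiplications.

90720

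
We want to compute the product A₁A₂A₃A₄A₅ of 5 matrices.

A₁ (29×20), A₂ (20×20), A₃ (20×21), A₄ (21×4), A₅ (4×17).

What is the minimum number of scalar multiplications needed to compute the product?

7572

Adjacent pairs: A₁A₂ = 29·20·20 = 11600; A₂A₃ = 20·20·21 = 8400; A₃A₄ = 20·21·4 = 1680; A₄A₅ = 21·4·17 = 1428.
Length 3: A₁..A₃: k=1: 0+8400+29·20·21=20580; k=2: 11600+0+29·20·21=23780 → min 20580 | A₂..A₄: k=2: 0+1680+20·20·4=3280; k=3: 8400+0+20·21·4=10080 → min 3280 | A₃..A₅: k=3: 0+1428+20·21·17=8568; k=4: 1680+0+20·4·17=3040 → min 3040.
Length 4: A₁..A₄: k=1: 0+3280+29·20·4=5600; k=2: 11600+1680+29·20·4=15600; k=3: 20580+0+29·21·4=23016 → min 5600 | A₂..A₅: k=2: 0+3040+20·20·17=9840; k=3: 8400+1428+20·21·17=16968; k=4: 3280+0+20·4·17=4640 → min 4640.
Length 5: A₁..A₅: k=1: 0+4640+29·20·17=14500; k=2: 11600+3040+29·20·17=24500; k=3: 20580+1428+29·21·17=32361; k=4: 5600+0+29·4·17=7572 → min 7572.
Optimal order: ((A₁(A₂(A₃A₄)))A₅) with cost 7572.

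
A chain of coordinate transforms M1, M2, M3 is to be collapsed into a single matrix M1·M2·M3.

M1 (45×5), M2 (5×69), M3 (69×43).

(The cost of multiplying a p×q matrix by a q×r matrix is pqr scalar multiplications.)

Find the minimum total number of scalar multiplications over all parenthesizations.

24510

Order (M1·(M2·M3)): (M2·M3): 5×69 by 69×43 → 5×43, cost 5·69·43 = 14835; (M1·(M2·M3)): 45×5 by 5×43 → 45×43, cost 45·5·43 = 9675; cumulative 24510. Total 24510.
Order ((M1·M2)·M3): (M1·M2): 45×5 by 5×69 → 45×69, cost 45·5·69 = 15525; ((M1·M2)·M3): 45×69 by 69×43 → 45×43, cost 45·69·43 = 133515; cumulative 149040. Total 149040.
Minimum: 24510.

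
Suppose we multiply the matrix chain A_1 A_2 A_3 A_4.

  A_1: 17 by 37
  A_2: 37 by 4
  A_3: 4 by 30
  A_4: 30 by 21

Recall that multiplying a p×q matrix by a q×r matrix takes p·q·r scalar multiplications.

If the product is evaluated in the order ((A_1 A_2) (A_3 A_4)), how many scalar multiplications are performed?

(A_1 A_2): 17×37 by 37×4 → 17×4, cost 17·37·4 = 2516
(A_3 A_4): 4×30 by 30×21 → 4×21, cost 4·30·21 = 2520
((A_1 A_2) (A_3 A_4)): 17×4 by 4×21 → 17×21, cost 17·4·21 = 1428; cumulative 6464
Total: 6464 scalar multiplications.

6464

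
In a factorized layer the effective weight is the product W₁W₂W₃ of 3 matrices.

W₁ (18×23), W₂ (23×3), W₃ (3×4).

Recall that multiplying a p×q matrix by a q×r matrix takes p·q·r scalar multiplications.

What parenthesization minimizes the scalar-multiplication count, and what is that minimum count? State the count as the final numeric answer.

(W₁(W₂W₃)): cost 1932.
((W₁W₂)W₃): cost 1458.
Optimal: ((W₁W₂)W₃) with cost 1458.

1458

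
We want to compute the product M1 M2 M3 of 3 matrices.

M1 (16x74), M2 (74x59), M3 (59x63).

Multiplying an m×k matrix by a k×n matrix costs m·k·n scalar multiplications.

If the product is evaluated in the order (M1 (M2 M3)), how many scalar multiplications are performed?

349650

(M2 M3): 74×59 by 59×63 → 74×63, cost 74·59·63 = 275058
(M1 (M2 M3)): 16×74 by 74×63 → 16×63, cost 16·74·63 = 74592; cumulative 349650
Total: 349650 scalar multiplications.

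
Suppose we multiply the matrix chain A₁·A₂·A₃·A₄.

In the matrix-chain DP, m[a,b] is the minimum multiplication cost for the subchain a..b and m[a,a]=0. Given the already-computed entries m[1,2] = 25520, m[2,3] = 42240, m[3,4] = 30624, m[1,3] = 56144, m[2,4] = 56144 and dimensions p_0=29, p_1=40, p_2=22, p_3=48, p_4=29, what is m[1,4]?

74646

m[1,4] = min over k∈[1,3] of m[1,k]+m[k+1,4]+p_{0}·p_k·p_{4}.
k=1: 0 + 56144 + 29·40·29 = 89784; k=2: 25520 + 30624 + 29·22·29 = 74646; k=3: 56144 + 0 + 29·48·29 = 96512.
Minimum: 74646 at k=2.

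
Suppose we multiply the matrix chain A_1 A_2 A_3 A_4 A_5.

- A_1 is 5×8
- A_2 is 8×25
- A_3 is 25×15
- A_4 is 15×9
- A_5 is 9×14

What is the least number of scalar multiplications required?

4180

Adjacent pairs: A_1A_2 = 5·8·25 = 1000; A_2A_3 = 8·25·15 = 3000; A_3A_4 = 25·15·9 = 3375; A_4A_5 = 15·9·14 = 1890.
Length 3: A_1..A_3: k=1: 0+3000+5·8·15=3600; k=2: 1000+0+5·25·15=2875 → min 2875 | A_2..A_4: k=2: 0+3375+8·25·9=5175; k=3: 3000+0+8·15·9=4080 → min 4080 | A_3..A_5: k=3: 0+1890+25·15·14=7140; k=4: 3375+0+25·9·14=6525 → min 6525.
Length 4: A_1..A_4: k=1: 0+4080+5·8·9=4440; k=2: 1000+3375+5·25·9=5500; k=3: 2875+0+5·15·9=3550 → min 3550 | A_2..A_5: k=2: 0+6525+8·25·14=9325; k=3: 3000+1890+8·15·14=6570; k=4: 4080+0+8·9·14=5088 → min 5088.
Length 5: A_1..A_5: k=1: 0+5088+5·8·14=5648; k=2: 1000+6525+5·25·14=9275; k=3: 2875+1890+5·15·14=5815; k=4: 3550+0+5·9·14=4180 → min 4180.
Optimal order: ((((A_1 A_2) A_3) A_4) A_5) with cost 4180.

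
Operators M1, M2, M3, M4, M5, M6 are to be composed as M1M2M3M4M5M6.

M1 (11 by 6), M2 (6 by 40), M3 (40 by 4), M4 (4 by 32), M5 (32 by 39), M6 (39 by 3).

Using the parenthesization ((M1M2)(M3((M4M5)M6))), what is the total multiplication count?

(M1M2): 11×6 by 6×40 → 11×40, cost 11·6·40 = 2640
(M4M5): 4×32 by 32×39 → 4×39, cost 4·32·39 = 4992
((M4M5)M6): 4×39 by 39×3 → 4×3, cost 4·39·3 = 468; cumulative 5460
(M3((M4M5)M6)): 40×4 by 4×3 → 40×3, cost 40·4·3 = 480; cumulative 5940
((M1M2)(M3((M4M5)M6))): 11×40 by 40×3 → 11×3, cost 11·40·3 = 1320; cumulative 9900
Total: 9900 scalar multiplications.

9900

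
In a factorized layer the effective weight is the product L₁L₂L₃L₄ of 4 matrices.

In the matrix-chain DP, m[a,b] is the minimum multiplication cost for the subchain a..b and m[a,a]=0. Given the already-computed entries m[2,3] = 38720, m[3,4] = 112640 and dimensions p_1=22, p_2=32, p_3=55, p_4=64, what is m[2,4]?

m[2,4] = min over k∈[2,3] of m[2,k]+m[k+1,4]+p_{1}·p_k·p_{4}.
k=2: 0 + 112640 + 22·32·64 = 157696; k=3: 38720 + 0 + 22·55·64 = 116160.
Minimum: 116160 at k=3.

116160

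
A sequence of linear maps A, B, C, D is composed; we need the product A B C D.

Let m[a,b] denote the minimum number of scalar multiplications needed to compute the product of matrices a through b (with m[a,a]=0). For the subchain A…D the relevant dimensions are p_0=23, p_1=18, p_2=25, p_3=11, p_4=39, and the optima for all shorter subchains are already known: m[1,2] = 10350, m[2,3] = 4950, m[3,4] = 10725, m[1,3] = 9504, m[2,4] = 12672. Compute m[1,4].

m[1,4] = min over k∈[1,3] of m[1,k]+m[k+1,4]+p_{0}·p_k·p_{4}.
k=1: 0 + 12672 + 23·18·39 = 28818; k=2: 10350 + 10725 + 23·25·39 = 43500; k=3: 9504 + 0 + 23·11·39 = 19371.
Minimum: 19371 at k=3.

19371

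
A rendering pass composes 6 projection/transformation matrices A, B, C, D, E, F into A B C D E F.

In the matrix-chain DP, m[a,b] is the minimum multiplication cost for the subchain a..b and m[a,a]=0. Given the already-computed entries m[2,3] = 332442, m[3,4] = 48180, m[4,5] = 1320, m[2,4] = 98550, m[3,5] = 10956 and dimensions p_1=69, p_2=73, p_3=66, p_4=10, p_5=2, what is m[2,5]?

m[2,5] = min over k∈[2,4] of m[2,k]+m[k+1,5]+p_{1}·p_k·p_{5}.
k=2: 0 + 10956 + 69·73·2 = 21030; k=3: 332442 + 1320 + 69·66·2 = 342870; k=4: 98550 + 0 + 69·10·2 = 99930.
Minimum: 21030 at k=2.

21030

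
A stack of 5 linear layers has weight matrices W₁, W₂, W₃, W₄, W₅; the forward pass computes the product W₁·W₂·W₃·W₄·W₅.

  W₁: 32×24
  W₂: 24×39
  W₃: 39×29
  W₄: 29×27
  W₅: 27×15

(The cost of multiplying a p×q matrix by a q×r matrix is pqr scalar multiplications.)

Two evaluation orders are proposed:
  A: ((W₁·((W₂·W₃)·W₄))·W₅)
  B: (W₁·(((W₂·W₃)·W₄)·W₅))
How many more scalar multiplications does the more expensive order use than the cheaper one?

12456

Order A = ((W₁·((W₂·W₃)·W₄))·W₅): (W₂·W₃): 24×39 by 39×29 → 24×29, cost 24·39·29 = 27144; ((W₂·W₃)·W₄): 24×29 by 29×27 → 24×27, cost 24·29·27 = 18792; cumulative 45936; (W₁·((W₂·W₃)·W₄)): 32×24 by 24×27 → 32×27, cost 32·24·27 = 20736; cumulative 66672; ((W₁·((W₂·W₃)·W₄))·W₅): 32×27 by 27×15 → 32×15, cost 32·27·15 = 12960; cumulative 79632. Total 79632.
Order B = (W₁·(((W₂·W₃)·W₄)·W₅)): (W₂·W₃): 24×39 by 39×29 → 24×29, cost 24·39·29 = 27144; ((W₂·W₃)·W₄): 24×29 by 29×27 → 24×27, cost 24·29·27 = 18792; cumulative 45936; (((W₂·W₃)·W₄)·W₅): 24×27 by 27×15 → 24×15, cost 24·27·15 = 9720; cumulative 55656; (W₁·(((W₂·W₃)·W₄)·W₅)): 32×24 by 24×15 → 32×15, cost 32·24·15 = 11520; cumulative 67176. Total 67176.
Difference: |79632 − 67176| = 12456.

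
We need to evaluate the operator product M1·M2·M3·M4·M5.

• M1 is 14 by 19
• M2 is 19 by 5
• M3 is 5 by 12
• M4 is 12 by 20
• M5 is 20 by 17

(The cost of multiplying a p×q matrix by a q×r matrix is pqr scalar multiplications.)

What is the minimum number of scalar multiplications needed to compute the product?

5420

Adjacent pairs: M1M2 = 14·19·5 = 1330; M2M3 = 19·5·12 = 1140; M3M4 = 5·12·20 = 1200; M4M5 = 12·20·17 = 4080.
Length 3: M1..M3: k=1: 0+1140+14·19·12=4332; k=2: 1330+0+14·5·12=2170 → min 2170 | M2..M4: k=2: 0+1200+19·5·20=3100; k=3: 1140+0+19·12·20=5700 → min 3100 | M3..M5: k=3: 0+4080+5·12·17=5100; k=4: 1200+0+5·20·17=2900 → min 2900.
Length 4: M1..M4: k=1: 0+3100+14·19·20=8420; k=2: 1330+1200+14·5·20=3930; k=3: 2170+0+14·12·20=5530 → min 3930 | M2..M5: k=2: 0+2900+19·5·17=4515; k=3: 1140+4080+19·12·17=9096; k=4: 3100+0+19·20·17=9560 → min 4515.
Length 5: M1..M5: k=1: 0+4515+14·19·17=9037; k=2: 1330+2900+14·5·17=5420; k=3: 2170+4080+14·12·17=9106; k=4: 3930+0+14·20·17=8690 → min 5420.
Optimal order: ((M1·M2)·((M3·M4)·M5)) with cost 5420.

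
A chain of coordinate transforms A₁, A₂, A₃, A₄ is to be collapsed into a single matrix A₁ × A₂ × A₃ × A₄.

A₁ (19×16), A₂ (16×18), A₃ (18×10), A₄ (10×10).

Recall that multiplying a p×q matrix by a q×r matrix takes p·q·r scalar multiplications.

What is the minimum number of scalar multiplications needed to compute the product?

Adjacent pairs: A₁A₂ = 19·16·18 = 5472; A₂A₃ = 16·18·10 = 2880; A₃A₄ = 18·10·10 = 1800.
Length 3: A₁..A₃: k=1: 0+2880+19·16·10=5920; k=2: 5472+0+19·18·10=8892 → min 5920 | A₂..A₄: k=2: 0+1800+16·18·10=4680; k=3: 2880+0+16·10·10=4480 → min 4480.
Length 4: A₁..A₄: k=1: 0+4480+19·16·10=7520; k=2: 5472+1800+19·18·10=10692; k=3: 5920+0+19·10·10=7820 → min 7520.
Optimal order: (A₁ × ((A₂ × A₃) × A₄)) with cost 7520.

7520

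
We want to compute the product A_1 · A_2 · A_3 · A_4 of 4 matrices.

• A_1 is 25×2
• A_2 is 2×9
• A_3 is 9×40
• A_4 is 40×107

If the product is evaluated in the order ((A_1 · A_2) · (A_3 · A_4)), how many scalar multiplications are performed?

63045

(A_1 · A_2): 25×2 by 2×9 → 25×9, cost 25·2·9 = 450
(A_3 · A_4): 9×40 by 40×107 → 9×107, cost 9·40·107 = 38520
((A_1 · A_2) · (A_3 · A_4)): 25×9 by 9×107 → 25×107, cost 25·9·107 = 24075; cumulative 63045
Total: 63045 scalar multiplications.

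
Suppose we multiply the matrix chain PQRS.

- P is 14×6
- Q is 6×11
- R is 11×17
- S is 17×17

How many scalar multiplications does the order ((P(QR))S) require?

6596

(QR): 6×11 by 11×17 → 6×17, cost 6·11·17 = 1122
(P(QR)): 14×6 by 6×17 → 14×17, cost 14·6·17 = 1428; cumulative 2550
((P(QR))S): 14×17 by 17×17 → 14×17, cost 14·17·17 = 4046; cumulative 6596
Total: 6596 scalar multiplications.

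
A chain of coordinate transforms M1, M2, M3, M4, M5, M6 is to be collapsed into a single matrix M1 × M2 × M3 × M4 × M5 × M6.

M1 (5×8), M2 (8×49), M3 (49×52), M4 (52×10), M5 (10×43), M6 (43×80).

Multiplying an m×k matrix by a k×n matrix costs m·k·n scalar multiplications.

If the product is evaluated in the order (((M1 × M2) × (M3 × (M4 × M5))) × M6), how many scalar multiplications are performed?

(M1 × M2): 5×8 by 8×49 → 5×49, cost 5·8·49 = 1960
(M4 × M5): 52×10 by 10×43 → 52×43, cost 52·10·43 = 22360
(M3 × (M4 × M5)): 49×52 by 52×43 → 49×43, cost 49·52·43 = 109564; cumulative 131924
((M1 × M2) × (M3 × (M4 × M5))): 5×49 by 49×43 → 5×43, cost 5·49·43 = 10535; cumulative 144419
(((M1 × M2) × (M3 × (M4 × M5))) × M6): 5×43 by 43×80 → 5×80, cost 5·43·80 = 17200; cumulative 161619
Total: 161619 scalar multiplications.

161619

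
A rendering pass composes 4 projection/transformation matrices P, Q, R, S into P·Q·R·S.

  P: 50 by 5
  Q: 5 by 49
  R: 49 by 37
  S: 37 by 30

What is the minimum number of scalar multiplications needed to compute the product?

Adjacent pairs: PQ = 50·5·49 = 12250; QR = 5·49·37 = 9065; RS = 49·37·30 = 54390.
Length 3: P..R: k=1: 0+9065+50·5·37=18315; k=2: 12250+0+50·49·37=102900 → min 18315 | Q..S: k=2: 0+54390+5·49·30=61740; k=3: 9065+0+5·37·30=14615 → min 14615.
Length 4: P..S: k=1: 0+14615+50·5·30=22115; k=2: 12250+54390+50·49·30=140140; k=3: 18315+0+50·37·30=73815 → min 22115.
Optimal order: (P·((Q·R)·S)) with cost 22115.

22115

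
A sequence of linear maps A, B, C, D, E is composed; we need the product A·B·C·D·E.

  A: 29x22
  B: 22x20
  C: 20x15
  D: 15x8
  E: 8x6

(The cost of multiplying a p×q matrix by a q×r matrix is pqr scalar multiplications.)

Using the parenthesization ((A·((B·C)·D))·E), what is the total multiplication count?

(B·C): 22×20 by 20×15 → 22×15, cost 22·20·15 = 6600
((B·C)·D): 22×15 by 15×8 → 22×8, cost 22·15·8 = 2640; cumulative 9240
(A·((B·C)·D)): 29×22 by 22×8 → 29×8, cost 29·22·8 = 5104; cumulative 14344
((A·((B·C)·D))·E): 29×8 by 8×6 → 29×6, cost 29·8·6 = 1392; cumulative 15736
Total: 15736 scalar multiplications.

15736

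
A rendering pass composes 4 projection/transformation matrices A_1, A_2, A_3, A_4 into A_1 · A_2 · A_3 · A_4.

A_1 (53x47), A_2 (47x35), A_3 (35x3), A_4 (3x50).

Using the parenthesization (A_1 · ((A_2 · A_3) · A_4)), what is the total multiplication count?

136535

(A_2 · A_3): 47×35 by 35×3 → 47×3, cost 47·35·3 = 4935
((A_2 · A_3) · A_4): 47×3 by 3×50 → 47×50, cost 47·3·50 = 7050; cumulative 11985
(A_1 · ((A_2 · A_3) · A_4)): 53×47 by 47×50 → 53×50, cost 53·47·50 = 124550; cumulative 136535
Total: 136535 scalar multiplications.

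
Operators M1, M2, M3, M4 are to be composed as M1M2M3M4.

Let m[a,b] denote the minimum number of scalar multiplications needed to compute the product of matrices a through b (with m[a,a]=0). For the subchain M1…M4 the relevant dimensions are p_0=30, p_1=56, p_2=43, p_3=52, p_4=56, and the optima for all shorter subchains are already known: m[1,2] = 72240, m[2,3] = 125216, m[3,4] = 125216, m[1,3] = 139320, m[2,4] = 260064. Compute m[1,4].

226680

m[1,4] = min over k∈[1,3] of m[1,k]+m[k+1,4]+p_{0}·p_k·p_{4}.
k=1: 0 + 260064 + 30·56·56 = 354144; k=2: 72240 + 125216 + 30·43·56 = 269696; k=3: 139320 + 0 + 30·52·56 = 226680.
Minimum: 226680 at k=3.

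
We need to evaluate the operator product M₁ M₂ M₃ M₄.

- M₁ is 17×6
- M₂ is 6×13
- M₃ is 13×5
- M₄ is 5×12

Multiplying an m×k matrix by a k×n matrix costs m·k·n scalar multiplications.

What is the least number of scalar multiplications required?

Adjacent pairs: M₁M₂ = 17·6·13 = 1326; M₂M₃ = 6·13·5 = 390; M₃M₄ = 13·5·12 = 780.
Length 3: M₁..M₃: k=1: 0+390+17·6·5=900; k=2: 1326+0+17·13·5=2431 → min 900 | M₂..M₄: k=2: 0+780+6·13·12=1716; k=3: 390+0+6·5·12=750 → min 750.
Length 4: M₁..M₄: k=1: 0+750+17·6·12=1974; k=2: 1326+780+17·13·12=4758; k=3: 900+0+17·5·12=1920 → min 1920.
Optimal order: ((M₁ (M₂ M₃)) M₄) with cost 1920.

1920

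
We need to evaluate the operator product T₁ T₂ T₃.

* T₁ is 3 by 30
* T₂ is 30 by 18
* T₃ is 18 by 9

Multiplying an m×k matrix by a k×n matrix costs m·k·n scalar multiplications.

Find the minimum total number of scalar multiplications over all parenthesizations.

2106

Order (T₁ (T₂ T₃)): (T₂ T₃): 30×18 by 18×9 → 30×9, cost 30·18·9 = 4860; (T₁ (T₂ T₃)): 3×30 by 30×9 → 3×9, cost 3·30·9 = 810; cumulative 5670. Total 5670.
Order ((T₁ T₂) T₃): (T₁ T₂): 3×30 by 30×18 → 3×18, cost 3·30·18 = 1620; ((T₁ T₂) T₃): 3×18 by 18×9 → 3×9, cost 3·18·9 = 486; cumulative 2106. Total 2106.
Minimum: 2106.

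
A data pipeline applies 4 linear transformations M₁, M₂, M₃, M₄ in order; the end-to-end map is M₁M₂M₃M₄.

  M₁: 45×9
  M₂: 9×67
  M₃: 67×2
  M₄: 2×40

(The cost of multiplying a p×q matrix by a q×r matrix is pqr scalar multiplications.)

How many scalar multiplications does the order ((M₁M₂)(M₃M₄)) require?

(M₁M₂): 45×9 by 9×67 → 45×67, cost 45·9·67 = 27135
(M₃M₄): 67×2 by 2×40 → 67×40, cost 67·2·40 = 5360
((M₁M₂)(M₃M₄)): 45×67 by 67×40 → 45×40, cost 45·67·40 = 120600; cumulative 153095
Total: 153095 scalar multiplications.

153095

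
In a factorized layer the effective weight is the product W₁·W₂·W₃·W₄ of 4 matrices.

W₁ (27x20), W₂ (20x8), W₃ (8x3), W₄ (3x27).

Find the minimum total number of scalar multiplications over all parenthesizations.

Adjacent pairs: W₁W₂ = 27·20·8 = 4320; W₂W₃ = 20·8·3 = 480; W₃W₄ = 8·3·27 = 648.
Length 3: W₁..W₃: k=1: 0+480+27·20·3=2100; k=2: 4320+0+27·8·3=4968 → min 2100 | W₂..W₄: k=2: 0+648+20·8·27=4968; k=3: 480+0+20·3·27=2100 → min 2100.
Length 4: W₁..W₄: k=1: 0+2100+27·20·27=16680; k=2: 4320+648+27·8·27=10800; k=3: 2100+0+27·3·27=4287 → min 4287.
Optimal order: ((W₁·(W₂·W₃))·W₄) with cost 4287.

4287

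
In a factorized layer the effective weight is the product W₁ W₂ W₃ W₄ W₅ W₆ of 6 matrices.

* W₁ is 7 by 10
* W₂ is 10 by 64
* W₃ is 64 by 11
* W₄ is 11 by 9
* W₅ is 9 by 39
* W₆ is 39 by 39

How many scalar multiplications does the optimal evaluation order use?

21607

Adjacent pairs: W₁W₂ = 7·10·64 = 4480; W₂W₃ = 10·64·11 = 7040; W₃W₄ = 64·11·9 = 6336; W₄W₅ = 11·9·39 = 3861; W₅W₆ = 9·39·39 = 13689.
Length 3: W₁..W₃: k=1: 0+7040+7·10·11=7810; k=2: 4480+0+7·64·11=9408 → min 7810 | W₂..W₄: k=2: 0+6336+10·64·9=12096; k=3: 7040+0+10·11·9=8030 → min 8030 | W₃..W₅: k=3: 0+3861+64·11·39=31317; k=4: 6336+0+64·9·39=28800 → min 28800 | W₄..W₆: k=4: 0+13689+11·9·39=17550; k=5: 3861+0+11·39·39=20592 → min 17550.
Length 4: W₁..W₄: k=1: 0+8030+7·10·9=8660; k=2: 4480+6336+7·64·9=14848; k=3: 7810+0+7·11·9=8503 → min 8503 | W₂..W₅: k=2: 0+28800+10·64·39=53760; k=3: 7040+3861+10·11·39=15191; k=4: 8030+0+10·9·39=11540 → min 11540 | W₃..W₆: k=3: 0+17550+64·11·39=45006; k=4: 6336+13689+64·9·39=42489; k=5: 28800+0+64·39·39=126144 → min 42489.
Length 5: W₁..W₅: k=1: 0+11540+7·10·39=14270; k=2: 4480+28800+7·64·39=50752; k=3: 7810+3861+7·11·39=14674; k=4: 8503+0+7·9·39=10960 → min 10960 | W₂..W₆: k=2: 0+42489+10·64·39=67449; k=3: 7040+17550+10·11·39=28880; k=4: 8030+13689+10·9·39=25229; k=5: 11540+0+10·39·39=26750 → min 25229.
Length 6: W₁..W₆: k=1: 0+25229+7·10·39=27959; k=2: 4480+42489+7·64·39=64441; k=3: 7810+17550+7·11·39=28363; k=4: 8503+13689+7·9·39=24649; k=5: 10960+0+7·39·39=21607 → min 21607.
Optimal order: ((((W₁ (W₂ W₃)) W₄) W₅) W₆) with cost 21607.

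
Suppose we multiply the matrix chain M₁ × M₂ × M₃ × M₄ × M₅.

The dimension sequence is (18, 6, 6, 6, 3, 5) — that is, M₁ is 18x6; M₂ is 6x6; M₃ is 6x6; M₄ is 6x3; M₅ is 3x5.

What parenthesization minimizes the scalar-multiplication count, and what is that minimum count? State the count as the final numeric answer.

Adjacent pairs: M₁M₂ = 18·6·6 = 648; M₂M₃ = 6·6·6 = 216; M₃M₄ = 6·6·3 = 108; M₄M₅ = 6·3·5 = 90.
Length 3: M₁..M₃: k=1: 0+216+18·6·6=864; k=2: 648+0+18·6·6=1296 → min 864 | M₂..M₄: k=2: 0+108+6·6·3=216; k=3: 216+0+6·6·3=324 → min 216 | M₃..M₅: k=3: 0+90+6·6·5=270; k=4: 108+0+6·3·5=198 → min 198.
Length 4: M₁..M₄: k=1: 0+216+18·6·3=540; k=2: 648+108+18·6·3=1080; k=3: 864+0+18·6·3=1188 → min 540 | M₂..M₅: k=2: 0+198+6·6·5=378; k=3: 216+90+6·6·5=486; k=4: 216+0+6·3·5=306 → min 306.
Length 5: M₁..M₅: k=1: 0+306+18·6·5=846; k=2: 648+198+18·6·5=1386; k=3: 864+90+18·6·5=1494; k=4: 540+0+18·3·5=810 → min 810.
Optimal parenthesization: ((M₁ × (M₂ × (M₃ × M₄))) × M₅) with cost 810.

810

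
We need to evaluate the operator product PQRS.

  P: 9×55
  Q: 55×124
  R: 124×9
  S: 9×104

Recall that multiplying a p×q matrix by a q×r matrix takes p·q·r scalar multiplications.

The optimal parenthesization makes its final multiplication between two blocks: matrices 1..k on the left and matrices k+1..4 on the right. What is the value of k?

Adjacent pairs: PQ = 9·55·124 = 61380; QR = 55·124·9 = 61380; RS = 124·9·104 = 116064.
Length 3: P..R: k=1: 0+61380+9·55·9=65835; k=2: 61380+0+9·124·9=71424 → min 65835 | Q..S: k=2: 0+116064+55·124·104=825344; k=3: 61380+0+55·9·104=112860 → min 112860.
Top-level splits: k=1: (P..P)·(Q..S) → 0+112860+9·55·104 = 164340; k=2: (P..Q)·(R..S) → 61380+116064+9·124·104 = 293508; k=3: (P..R)·(S..S) → 65835+0+9·9·104 = 74259.
Best split is after R, i.e. k = 3.

3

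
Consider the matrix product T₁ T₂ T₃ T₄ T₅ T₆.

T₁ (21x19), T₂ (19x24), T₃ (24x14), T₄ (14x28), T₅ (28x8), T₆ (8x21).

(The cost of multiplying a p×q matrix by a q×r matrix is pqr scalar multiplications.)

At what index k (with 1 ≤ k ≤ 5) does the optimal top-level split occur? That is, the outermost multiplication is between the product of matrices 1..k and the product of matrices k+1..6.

Adjacent pairs: T₁T₂ = 21·19·24 = 9576; T₂T₃ = 19·24·14 = 6384; T₃T₄ = 24·14·28 = 9408; T₄T₅ = 14·28·8 = 3136; T₅T₆ = 28·8·21 = 4704.
Length 3: T₁..T₃: k=1: 0+6384+21·19·14=11970; k=2: 9576+0+21·24·14=16632 → min 11970 | T₂..T₄: k=2: 0+9408+19·24·28=22176; k=3: 6384+0+19·14·28=13832 → min 13832 | T₃..T₅: k=3: 0+3136+24·14·8=5824; k=4: 9408+0+24·28·8=14784 → min 5824 | T₄..T₆: k=4: 0+4704+14·28·21=12936; k=5: 3136+0+14·8·21=5488 → min 5488.
Length 4: T₁..T₄: k=1: 0+13832+21·19·28=25004; k=2: 9576+9408+21·24·28=33096; k=3: 11970+0+21·14·28=20202 → min 20202 | T₂..T₅: k=2: 0+5824+19·24·8=9472; k=3: 6384+3136+19·14·8=11648; k=4: 13832+0+19·28·8=18088 → min 9472 | T₃..T₆: k=3: 0+5488+24·14·21=12544; k=4: 9408+4704+24·28·21=28224; k=5: 5824+0+24·8·21=9856 → min 9856.
Length 5: T₁..T₅: k=1: 0+9472+21·19·8=12664; k=2: 9576+5824+21·24·8=19432; k=3: 11970+3136+21·14·8=17458; k=4: 20202+0+21·28·8=24906 → min 12664 | T₂..T₆: k=2: 0+9856+19·24·21=19432; k=3: 6384+5488+19·14·21=17458; k=4: 13832+4704+19·28·21=29708; k=5: 9472+0+19·8·21=12664 → min 12664.
Top-level splits: k=1: (T₁..T₁)·(T₂..T₆) → 0+12664+21·19·21 = 21043; k=2: (T₁..T₂)·(T₃..T₆) → 9576+9856+21·24·21 = 30016; k=3: (T₁..T₃)·(T₄..T₆) → 11970+5488+21·14·21 = 23632; k=4: (T₁..T₄)·(T₅..T₆) → 20202+4704+21·28·21 = 37254; k=5: (T₁..T₅)·(T₆..T₆) → 12664+0+21·8·21 = 16192.
Best split is after T₅, i.e. k = 5.

5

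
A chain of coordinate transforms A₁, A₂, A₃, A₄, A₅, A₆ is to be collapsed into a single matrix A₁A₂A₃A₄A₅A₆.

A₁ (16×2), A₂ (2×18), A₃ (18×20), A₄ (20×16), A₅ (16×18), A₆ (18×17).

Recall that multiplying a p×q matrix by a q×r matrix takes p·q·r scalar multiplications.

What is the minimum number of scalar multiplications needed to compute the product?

Adjacent pairs: A₁A₂ = 16·2·18 = 576; A₂A₃ = 2·18·20 = 720; A₃A₄ = 18·20·16 = 5760; A₄A₅ = 20·16·18 = 5760; A₅A₆ = 16·18·17 = 4896.
Length 3: A₁..A₃: k=1: 0+720+16·2·20=1360; k=2: 576+0+16·18·20=6336 → min 1360 | A₂..A₄: k=2: 0+5760+2·18·16=6336; k=3: 720+0+2·20·16=1360 → min 1360 | A₃..A₅: k=3: 0+5760+18·20·18=12240; k=4: 5760+0+18·16·18=10944 → min 10944 | A₄..A₆: k=4: 0+4896+20·16·17=10336; k=5: 5760+0+20·18·17=11880 → min 10336.
Length 4: A₁..A₄: k=1: 0+1360+16·2·16=1872; k=2: 576+5760+16·18·16=10944; k=3: 1360+0+16·20·16=6480 → min 1872 | A₂..A₅: k=2: 0+10944+2·18·18=11592; k=3: 720+5760+2·20·18=7200; k=4: 1360+0+2·16·18=1936 → min 1936 | A₃..A₆: k=3: 0+10336+18·20·17=16456; k=4: 5760+4896+18·16·17=15552; k=5: 10944+0+18·18·17=16452 → min 15552.
Length 5: A₁..A₅: k=1: 0+1936+16·2·18=2512; k=2: 576+10944+16·18·18=16704; k=3: 1360+5760+16·20·18=12880; k=4: 1872+0+16·16·18=6480 → min 2512 | A₂..A₆: k=2: 0+15552+2·18·17=16164; k=3: 720+10336+2·20·17=11736; k=4: 1360+4896+2·16·17=6800; k=5: 1936+0+2·18·17=2548 → min 2548.
Length 6: A₁..A₆: k=1: 0+2548+16·2·17=3092; k=2: 576+15552+16·18·17=21024; k=3: 1360+10336+16·20·17=17136; k=4: 1872+4896+16·16·17=11120; k=5: 2512+0+16·18·17=7408 → min 3092.
Optimal order: (A₁((((A₂A₃)A₄)A₅)A₆)) with cost 3092.

3092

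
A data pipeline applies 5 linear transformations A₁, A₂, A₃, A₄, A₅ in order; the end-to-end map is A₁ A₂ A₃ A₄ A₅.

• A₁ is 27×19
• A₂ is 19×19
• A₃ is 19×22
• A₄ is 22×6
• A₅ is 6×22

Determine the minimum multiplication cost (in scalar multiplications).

11316

Adjacent pairs: A₁A₂ = 27·19·19 = 9747; A₂A₃ = 19·19·22 = 7942; A₃A₄ = 19·22·6 = 2508; A₄A₅ = 22·6·22 = 2904.
Length 3: A₁..A₃: k=1: 0+7942+27·19·22=19228; k=2: 9747+0+27·19·22=21033 → min 19228 | A₂..A₄: k=2: 0+2508+19·19·6=4674; k=3: 7942+0+19·22·6=10450 → min 4674 | A₃..A₅: k=3: 0+2904+19·22·22=12100; k=4: 2508+0+19·6·22=5016 → min 5016.
Length 4: A₁..A₄: k=1: 0+4674+27·19·6=7752; k=2: 9747+2508+27·19·6=15333; k=3: 19228+0+27·22·6=22792 → min 7752 | A₂..A₅: k=2: 0+5016+19·19·22=12958; k=3: 7942+2904+19·22·22=20042; k=4: 4674+0+19·6·22=7182 → min 7182.
Length 5: A₁..A₅: k=1: 0+7182+27·19·22=18468; k=2: 9747+5016+27·19·22=26049; k=3: 19228+2904+27·22·22=35200; k=4: 7752+0+27·6·22=11316 → min 11316.
Optimal order: ((A₁ (A₂ (A₃ A₄))) A₅) with cost 11316.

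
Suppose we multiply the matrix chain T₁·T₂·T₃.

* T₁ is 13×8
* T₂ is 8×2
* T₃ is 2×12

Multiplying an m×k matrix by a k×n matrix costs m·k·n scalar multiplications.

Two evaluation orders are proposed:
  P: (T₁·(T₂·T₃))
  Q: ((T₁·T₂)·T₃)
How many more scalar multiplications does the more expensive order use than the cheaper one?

920

Order P = (T₁·(T₂·T₃)): (T₂·T₃): 8×2 by 2×12 → 8×12, cost 8·2·12 = 192; (T₁·(T₂·T₃)): 13×8 by 8×12 → 13×12, cost 13·8·12 = 1248; cumulative 1440. Total 1440.
Order Q = ((T₁·T₂)·T₃): (T₁·T₂): 13×8 by 8×2 → 13×2, cost 13·8·2 = 208; ((T₁·T₂)·T₃): 13×2 by 2×12 → 13×12, cost 13·2·12 = 312; cumulative 520. Total 520.
Difference: |1440 − 520| = 920.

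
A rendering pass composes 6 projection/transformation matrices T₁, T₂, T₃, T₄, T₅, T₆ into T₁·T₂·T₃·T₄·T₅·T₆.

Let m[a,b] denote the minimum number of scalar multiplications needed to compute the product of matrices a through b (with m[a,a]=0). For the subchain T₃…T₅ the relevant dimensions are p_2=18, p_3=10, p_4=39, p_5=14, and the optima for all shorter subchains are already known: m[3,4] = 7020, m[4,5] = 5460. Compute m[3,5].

7980

m[3,5] = min over k∈[3,4] of m[3,k]+m[k+1,5]+p_{2}·p_k·p_{5}.
k=3: 0 + 5460 + 18·10·14 = 7980; k=4: 7020 + 0 + 18·39·14 = 16848.
Minimum: 7980 at k=3.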